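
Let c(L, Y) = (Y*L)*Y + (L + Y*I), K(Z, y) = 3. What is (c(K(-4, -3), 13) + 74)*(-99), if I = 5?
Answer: -64251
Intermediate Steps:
c(L, Y) = L + 5*Y + L*Y² (c(L, Y) = (Y*L)*Y + (L + Y*5) = (L*Y)*Y + (L + 5*Y) = L*Y² + (L + 5*Y) = L + 5*Y + L*Y²)
(c(K(-4, -3), 13) + 74)*(-99) = ((3 + 5*13 + 3*13²) + 74)*(-99) = ((3 + 65 + 3*169) + 74)*(-99) = ((3 + 65 + 507) + 74)*(-99) = (575 + 74)*(-99) = 649*(-99) = -64251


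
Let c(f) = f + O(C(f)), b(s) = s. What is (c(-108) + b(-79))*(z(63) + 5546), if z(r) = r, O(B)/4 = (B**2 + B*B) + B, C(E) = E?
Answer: 519915037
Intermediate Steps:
O(B) = 4*B + 8*B**2 (O(B) = 4*((B**2 + B*B) + B) = 4*((B**2 + B**2) + B) = 4*(2*B**2 + B) = 4*(B + 2*B**2) = 4*B + 8*B**2)
c(f) = f + 4*f*(1 + 2*f)
(c(-108) + b(-79))*(z(63) + 5546) = (-108*(5 + 8*(-108)) - 79)*(63 + 5546) = (-108*(5 - 864) - 79)*5609 = (-108*(-859) - 79)*5609 = (92772 - 79)*5609 = 92693*5609 = 519915037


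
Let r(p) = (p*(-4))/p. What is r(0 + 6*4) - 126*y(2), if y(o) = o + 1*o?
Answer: -508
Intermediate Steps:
r(p) = -4 (r(p) = (-4*p)/p = -4)
y(o) = 2*o (y(o) = o + o = 2*o)
r(0 + 6*4) - 126*y(2) = -4 - 252*2 = -4 - 126*4 = -4 - 504 = -508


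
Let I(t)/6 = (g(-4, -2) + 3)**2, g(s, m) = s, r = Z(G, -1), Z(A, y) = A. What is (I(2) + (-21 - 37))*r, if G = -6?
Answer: 312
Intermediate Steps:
r = -6
I(t) = 6 (I(t) = 6*(-4 + 3)**2 = 6*(-1)**2 = 6*1 = 6)
(I(2) + (-21 - 37))*r = (6 + (-21 - 37))*(-6) = (6 - 58)*(-6) = -52*(-6) = 312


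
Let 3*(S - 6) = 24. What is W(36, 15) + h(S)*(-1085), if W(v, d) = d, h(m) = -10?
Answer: 10865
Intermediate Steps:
S = 14 (S = 6 + (⅓)*24 = 6 + 8 = 14)
W(36, 15) + h(S)*(-1085) = 15 - 10*(-1085) = 15 + 10850 = 10865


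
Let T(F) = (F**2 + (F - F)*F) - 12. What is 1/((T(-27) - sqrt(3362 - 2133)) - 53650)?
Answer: -52933/2801901260 + sqrt(1229)/2801901260 ≈ -1.8879e-5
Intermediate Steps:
T(F) = -12 + F**2 (T(F) = (F**2 + 0*F) - 12 = (F**2 + 0) - 12 = F**2 - 12 = -12 + F**2)
1/((T(-27) - sqrt(3362 - 2133)) - 53650) = 1/(((-12 + (-27)**2) - sqrt(3362 - 2133)) - 53650) = 1/(((-12 + 729) - sqrt(1229)) - 53650) = 1/((717 - sqrt(1229)) - 53650) = 1/(-52933 - sqrt(1229))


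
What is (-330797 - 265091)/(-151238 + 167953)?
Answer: -595888/16715 ≈ -35.650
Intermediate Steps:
(-330797 - 265091)/(-151238 + 167953) = -595888/16715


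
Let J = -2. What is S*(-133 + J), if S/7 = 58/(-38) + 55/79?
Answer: 1177470/1501 ≈ 784.46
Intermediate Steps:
S = -8722/1501 (S = 7*(58/(-38) + 55/79) = 7*(58*(-1/38) + 55*(1/79)) = 7*(-29/19 + 55/79) = 7*(-1246/1501) = -8722/1501 ≈ -5.8108)
S*(-133 + J) = -8722*(-133 - 2)/1501 = -8722/1501*(-135) = 1177470/1501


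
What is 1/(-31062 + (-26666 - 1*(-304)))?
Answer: -1/57424 ≈ -1.7414e-5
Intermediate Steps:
1/(-31062 + (-26666 - 1*(-304))) = 1/(-31062 + (-26666 + 304)) = 1/(-31062 - 26362) = 1/(-57424) = -1/57424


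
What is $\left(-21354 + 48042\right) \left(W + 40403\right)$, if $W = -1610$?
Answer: $1035307584$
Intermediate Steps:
$\left(-21354 + 48042\right) \left(W + 40403\right) = \left(-21354 + 48042\right) \left(-1610 + 40403\right) = 26688 \cdot 38793 = 1035307584$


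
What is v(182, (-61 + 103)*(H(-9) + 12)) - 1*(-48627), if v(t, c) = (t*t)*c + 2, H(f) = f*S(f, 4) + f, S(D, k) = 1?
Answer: -8298619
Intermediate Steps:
H(f) = 2*f (H(f) = f*1 + f = f + f = 2*f)
v(t, c) = 2 + c*t² (v(t, c) = t²*c + 2 = c*t² + 2 = 2 + c*t²)
v(182, (-61 + 103)*(H(-9) + 12)) - 1*(-48627) = (2 + ((-61 + 103)*(2*(-9) + 12))*182²) - 1*(-48627) = (2 + (42*(-18 + 12))*33124) + 48627 = (2 + (42*(-6))*33124) + 48627 = (2 - 252*33124) + 48627 = (2 - 8347248) + 48627 = -8347246 + 48627 = -8298619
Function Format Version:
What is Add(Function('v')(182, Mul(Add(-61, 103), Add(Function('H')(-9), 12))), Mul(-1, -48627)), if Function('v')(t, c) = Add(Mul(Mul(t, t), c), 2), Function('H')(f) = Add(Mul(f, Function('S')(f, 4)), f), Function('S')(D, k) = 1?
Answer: -8298619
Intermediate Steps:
Function('H')(f) = Mul(2, f) (Function('H')(f) = Add(Mul(f, 1), f) = Add(f, f) = Mul(2, f))
Function('v')(t, c) = Add(2, Mul(c, Pow(t, 2))) (Function('v')(t, c) = Add(Mul(Pow(t, 2), c), 2) = Add(Mul(c, Pow(t, 2)), 2) = Add(2, Mul(c, Pow(t, 2))))
Add(Function('v')(182, Mul(Add(-61, 103), Add(Function('H')(-9), 12))), Mul(-1, -48627)) = Add(Add(2, Mul(Mul(Add(-61, 103), Add(Mul(2, -9), 12)), Pow(182, 2))), Mul(-1, -48627)) = Add(Add(2, Mul(Mul(42, Add(-18, 12)), 33124)), 48627) = Add(Add(2, Mul(Mul(42, -6), 33124)), 48627) = Add(Add(2, Mul(-252, 33124)), 48627) = Add(Add(2, -8347248), 48627) = Add(-8347246, 48627) = -8298619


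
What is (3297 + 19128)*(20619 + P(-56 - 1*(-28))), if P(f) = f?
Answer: 461753175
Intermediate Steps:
(3297 + 19128)*(20619 + P(-56 - 1*(-28))) = (3297 + 19128)*(20619 + (-56 - 1*(-28))) = 22425*(20619 + (-56 + 28)) = 22425*(20619 - 28) = 22425*20591 = 461753175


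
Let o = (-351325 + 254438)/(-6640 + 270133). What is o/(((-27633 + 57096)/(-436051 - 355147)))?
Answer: 10950971518/1109042037 ≈ 9.8743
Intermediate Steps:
o = -96887/263493 ≈ -0.36770
o/(((-27633 + 57096)/(-436051 - 355147))) = -96887*(-436051 - 355147)/(-27633 + 57096)/263493 = -96887/(263493*(29463/(-791198))) = -96887/(263493*(29463*(-1/791198))) = -96887/(263493*(-29463/791198)) = -96887/263493*(-791198/29463) = 10950971518/1109042037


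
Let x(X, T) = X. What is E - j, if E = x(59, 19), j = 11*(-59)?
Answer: 708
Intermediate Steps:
j = -649
E = 59
E - j = 59 - 1*(-649) = 59 + 649 = 708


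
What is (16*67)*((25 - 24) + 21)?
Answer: 23584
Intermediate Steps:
(16*67)*((25 - 24) + 21) = 1072*(1 + 21) = 1072*22 = 23584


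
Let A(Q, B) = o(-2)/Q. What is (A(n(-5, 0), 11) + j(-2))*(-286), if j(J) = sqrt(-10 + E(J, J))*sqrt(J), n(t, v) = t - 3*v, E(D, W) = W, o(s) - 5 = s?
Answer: 858/5 + 572*sqrt(6) ≈ 1572.7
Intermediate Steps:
o(s) = 5 + s
A(Q, B) = 3/Q (A(Q, B) = (5 - 2)/Q = 3/Q)
j(J) = sqrt(J)*sqrt(-10 + J) (j(J) = sqrt(-10 + J)*sqrt(J) = sqrt(J)*sqrt(-10 + J))
(A(n(-5, 0), 11) + j(-2))*(-286) = (3/(-5 - 3*0) + sqrt(-2)*sqrt(-10 - 2))*(-286) = (3/(-5 + 0) + (I*sqrt(2))*sqrt(-12))*(-286) = (3/(-5) + (I*sqrt(2))*(2*I*sqrt(3)))*(-286) = (3*(-1/5) - 2*sqrt(6))*(-286) = (-3/5 - 2*sqrt(6))*(-286) = 858/5 + 572*sqrt(6)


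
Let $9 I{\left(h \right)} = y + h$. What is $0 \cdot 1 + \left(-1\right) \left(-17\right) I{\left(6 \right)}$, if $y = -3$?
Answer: $\frac{17}{3} \approx 5.6667$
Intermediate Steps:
$I{\left(h \right)} = - \frac{1}{3} + \frac{h}{9}$ ($I{\left(h \right)} = \frac{-3 + h}{9} = - \frac{1}{3} + \frac{h}{9}$)
$0 \cdot 1 + \left(-1\right) \left(-17\right) I{\left(6 \right)} = 0 \cdot 1 + \left(-1\right) \left(-17\right) \left(- \frac{1}{3} + \frac{1}{9} \cdot 6\right) = 0 + 17 \left(- \frac{1}{3} + \frac{2}{3}\right) = 0 + 17 \cdot \frac{1}{3} = 0 + \frac{17}{3} = \frac{17}{3}$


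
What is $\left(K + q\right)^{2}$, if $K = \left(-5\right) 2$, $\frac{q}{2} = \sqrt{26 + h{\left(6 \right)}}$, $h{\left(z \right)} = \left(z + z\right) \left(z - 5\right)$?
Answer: $252 - 40 \sqrt{38} \approx 5.4234$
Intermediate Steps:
$h{\left(z \right)} = 2 z \left(-5 + z\right)$
$q = 2 \sqrt{38}$ ($q = 2 \sqrt{26 + 2 \cdot 6 \left(-5 + 6\right)} = 2 \sqrt{26 + 2 \cdot 6 \cdot 1} = 2 \sqrt{26 + 12} = 2 \sqrt{38} \approx 12.329$)
$K = -10$
$\left(K + q\right)^{2} = \left(-10 + 2 \sqrt{38}\right)^{2}$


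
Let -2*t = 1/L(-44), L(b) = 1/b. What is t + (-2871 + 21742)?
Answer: 18893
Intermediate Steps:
t = 22 (t = -1/(2*(1/(-44))) = -1/(2*(-1/44)) = -½*(-44) = 22)
t + (-2871 + 21742) = 22 + (-2871 + 21742) = 22 + 18871 = 18893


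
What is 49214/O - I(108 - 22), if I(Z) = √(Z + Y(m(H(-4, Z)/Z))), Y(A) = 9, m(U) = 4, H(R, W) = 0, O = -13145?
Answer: -4474/1195 - √95 ≈ -13.491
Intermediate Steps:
I(Z) = √(9 + Z) (I(Z) = √(Z + 9) = √(9 + Z))
49214/O - I(108 - 22) = 49214/(-13145) - √(9 + (108 - 22)) = 49214*(-1/13145) - √(9 + 86) = -4474/1195 - √95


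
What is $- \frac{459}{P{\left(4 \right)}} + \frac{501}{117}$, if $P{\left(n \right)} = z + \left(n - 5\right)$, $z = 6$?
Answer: $- \frac{17066}{195} \approx -87.518$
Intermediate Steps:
$P{\left(n \right)} = 1 + n$ ($P{\left(n \right)} = 6 + \left(n - 5\right) = 6 + \left(-5 + n\right) = 1 + n$)
$- \frac{459}{P{\left(4 \right)}} + \frac{501}{117} = - \frac{459}{1 + 4} + \frac{501}{117} = - \frac{459}{5} + 501 \cdot \frac{1}{117} = \left(-459\right) \frac{1}{5} + \frac{167}{39} = - \frac{459}{5} + \frac{167}{39} = - \frac{17066}{195}$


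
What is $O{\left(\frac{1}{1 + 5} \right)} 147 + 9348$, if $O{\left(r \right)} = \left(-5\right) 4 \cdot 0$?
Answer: $9348$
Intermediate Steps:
$O{\left(r \right)} = 0$ ($O{\left(r \right)} = \left(-20\right) 0 = 0$)
$O{\left(\frac{1}{1 + 5} \right)} 147 + 9348 = 0 \cdot 147 + 9348 = 0 + 9348 = 9348$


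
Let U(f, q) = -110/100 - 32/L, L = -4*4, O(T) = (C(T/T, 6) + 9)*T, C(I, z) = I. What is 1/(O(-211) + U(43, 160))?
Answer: -10/21091 ≈ -0.00047414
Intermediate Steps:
O(T) = 10*T (O(T) = (T/T + 9)*T = (1 + 9)*T = 10*T)
L = -16
U(f, q) = 9/10 (U(f, q) = -110/100 - 32/(-16) = -110*1/100 - 32*(-1/16) = -11/10 + 2 = 9/10)
1/(O(-211) + U(43, 160)) = 1/(10*(-211) + 9/10) = 1/(-2110 + 9/10) = 1/(-21091/10) = -10/21091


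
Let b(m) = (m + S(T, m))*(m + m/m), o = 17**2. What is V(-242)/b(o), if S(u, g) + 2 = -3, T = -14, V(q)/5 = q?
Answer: -121/8236 ≈ -0.014692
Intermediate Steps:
V(q) = 5*q
o = 289
S(u, g) = -5 (S(u, g) = -2 - 3 = -5)
b(m) = (1 + m)*(-5 + m) (b(m) = (m - 5)*(m + m/m) = (-5 + m)*(m + 1) = (-5 + m)*(1 + m) = (1 + m)*(-5 + m))
V(-242)/b(o) = (5*(-242))/(-5 + 289**2 - 4*289) = -1210/(-5 + 83521 - 1156) = -1210/82360 = -1210*1/82360 = -121/8236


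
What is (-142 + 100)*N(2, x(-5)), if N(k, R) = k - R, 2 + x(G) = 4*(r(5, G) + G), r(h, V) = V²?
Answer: 3192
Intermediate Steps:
x(G) = -2 + 4*G + 4*G² (x(G) = -2 + 4*(G² + G) = -2 + 4*(G + G²) = -2 + (4*G + 4*G²) = -2 + 4*G + 4*G²)
(-142 + 100)*N(2, x(-5)) = (-142 + 100)*(2 - (-2 + 4*(-5) + 4*(-5)²)) = -42*(2 - (-2 - 20 + 4*25)) = -42*(2 - (-2 - 20 + 100)) = -42*(2 - 1*78) = -42*(2 - 78) = -42*(-76) = 3192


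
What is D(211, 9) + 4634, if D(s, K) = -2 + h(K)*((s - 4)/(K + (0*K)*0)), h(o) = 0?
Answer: 4632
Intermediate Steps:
D(s, K) = -2 (D(s, K) = -2 + 0*((s - 4)/(K + (0*K)*0)) = -2 + 0*((-4 + s)/(K + 0*0)) = -2 + 0*((-4 + s)/(K + 0)) = -2 + 0*((-4 + s)/K) = -2 + 0 = -2)
D(211, 9) + 4634 = -2 + 4634 = 4632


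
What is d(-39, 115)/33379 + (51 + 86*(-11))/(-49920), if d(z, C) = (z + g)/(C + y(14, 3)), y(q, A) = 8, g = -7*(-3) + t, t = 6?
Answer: 244928545/13663493376 ≈ 0.017926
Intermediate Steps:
g = 27 (g = -7*(-3) + 6 = 21 + 6 = 27)
d(z, C) = (27 + z)/(8 + C) (d(z, C) = (z + 27)/(C + 8) = (27 + z)/(8 + C))
d(-39, 115)/33379 + (51 + 86*(-11))/(-49920) = ((27 - 39)/(8 + 115))/33379 + (51 + 86*(-11))/(-49920) = (-12/123)*(1/33379) + (51 - 946)*(-1/49920) = ((1/123)*(-12))*(1/33379) - 895*(-1/49920) = -4/41*1/33379 + 179/9984 = -4/1368539 + 179/9984 = 244928545/13663493376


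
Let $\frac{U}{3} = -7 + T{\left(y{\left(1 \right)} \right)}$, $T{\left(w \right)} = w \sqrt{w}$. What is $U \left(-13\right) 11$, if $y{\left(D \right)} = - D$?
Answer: $3003 + 429 i \approx 3003.0 + 429.0 i$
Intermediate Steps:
$T{\left(w \right)} = w^{\frac{3}{2}}$
$U = -21 - 3 i$ ($U = 3 \left(-7 + \left(\left(-1\right) 1\right)^{\frac{3}{2}}\right) = 3 \left(-7 + \left(-1\right)^{\frac{3}{2}}\right) = 3 \left(-7 - i\right) = -21 - 3 i \approx -21.0 - 3.0 i$)
$U \left(-13\right) 11 = \left(-21 - 3 i\right) \left(-13\right) 11 = \left(273 + 39 i\right) 11 = 3003 + 429 i$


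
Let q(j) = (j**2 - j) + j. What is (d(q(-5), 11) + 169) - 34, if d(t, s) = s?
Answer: 146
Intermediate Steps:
q(j) = j**2
(d(q(-5), 11) + 169) - 34 = (11 + 169) - 34 = 180 - 34 = 146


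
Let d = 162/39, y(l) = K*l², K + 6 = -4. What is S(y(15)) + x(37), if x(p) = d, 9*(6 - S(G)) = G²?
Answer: -7312368/13 ≈ -5.6249e+5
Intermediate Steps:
K = -10 (K = -6 - 4 = -10)
y(l) = -10*l²
S(G) = 6 - G²/9
d = 54/13 (d = 162*(1/39) = 54/13 ≈ 4.1538)
x(p) = 54/13
S(y(15)) + x(37) = (6 - (-10*15²)²/9) + 54/13 = (6 - (-10*225)²/9) + 54/13 = (6 - ⅑*(-2250)²) + 54/13 = (6 - ⅑*5062500) + 54/13 = (6 - 562500) + 54/13 = -562494 + 54/13 = -7312368/13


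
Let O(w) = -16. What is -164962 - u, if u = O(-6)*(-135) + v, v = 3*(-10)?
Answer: -167092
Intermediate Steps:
v = -30
u = 2130 (u = -16*(-135) - 30 = 2160 - 30 = 2130)
-164962 - u = -164962 - 1*2130 = -164962 - 2130 = -167092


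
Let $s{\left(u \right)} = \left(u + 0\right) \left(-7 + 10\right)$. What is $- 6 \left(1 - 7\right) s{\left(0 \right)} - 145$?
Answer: $-145$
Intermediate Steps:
$s{\left(u \right)} = 3 u$ ($s{\left(u \right)} = u 3 = 3 u$)
$- 6 \left(1 - 7\right) s{\left(0 \right)} - 145 = - 6 \left(1 - 7\right) 3 \cdot 0 - 145 = \left(-6\right) \left(-6\right) 0 - 145 = 36 \cdot 0 - 145 = 0 - 145 = -145$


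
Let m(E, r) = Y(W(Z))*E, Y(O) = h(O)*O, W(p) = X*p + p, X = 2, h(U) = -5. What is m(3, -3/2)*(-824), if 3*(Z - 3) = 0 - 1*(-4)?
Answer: 160680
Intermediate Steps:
Z = 13/3 (Z = 3 + (0 - 1*(-4))/3 = 3 + (0 + 4)/3 = 3 + (1/3)*4 = 3 + 4/3 = 13/3 ≈ 4.3333)
W(p) = 3*p (W(p) = 2*p + p = 3*p)
Y(O) = -5*O
m(E, r) = -65*E (m(E, r) = (-15*13/3)*E = (-5*13)*E = -65*E)
m(3, -3/2)*(-824) = -65*3*(-824) = -195*(-824) = 160680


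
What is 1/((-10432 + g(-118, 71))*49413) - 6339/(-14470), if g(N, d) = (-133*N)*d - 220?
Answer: 86421605794456/197274118282605 ≈ 0.43808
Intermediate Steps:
g(N, d) = -220 - 133*N*d (g(N, d) = -133*N*d - 220 = -220 - 133*N*d)
1/((-10432 + g(-118, 71))*49413) - 6339/(-14470) = 1/(-10432 + (-220 - 133*(-118)*71)*49413) - 6339/(-14470) = (1/49413)/(-10432 + (-220 + 1114274)) - 6339*(-1/14470) = (1/49413)/(-10432 + 1114054) + 6339/14470 = (1/49413)/1103622 + 6339/14470 = (1/1103622)*(1/49413) + 6339/14470 = 1/54533273886 + 6339/14470 = 86421605794456/197274118282605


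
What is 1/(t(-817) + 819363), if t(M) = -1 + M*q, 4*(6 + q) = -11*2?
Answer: 2/1657515 ≈ 1.2066e-6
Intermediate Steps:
q = -23/2 (q = -6 + (-11*2)/4 = -6 + (¼)*(-22) = -6 - 11/2 = -23/2 ≈ -11.500)
t(M) = -1 - 23*M/2 (t(M) = -1 + M*(-23/2) = -1 - 23*M/2)
1/(t(-817) + 819363) = 1/((-1 - 23/2*(-817)) + 819363) = 1/((-1 + 18791/2) + 819363) = 1/(18789/2 + 819363) = 1/(1657515/2) = 2/1657515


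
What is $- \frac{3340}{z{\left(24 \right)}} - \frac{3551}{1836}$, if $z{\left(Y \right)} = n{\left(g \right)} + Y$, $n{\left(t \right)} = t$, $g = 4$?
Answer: $- \frac{1557917}{12852} \approx -121.22$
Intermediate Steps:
$z{\left(Y \right)} = 4 + Y$
$- \frac{3340}{z{\left(24 \right)}} - \frac{3551}{1836} = - \frac{3340}{4 + 24} - \frac{3551}{1836} = - \frac{3340}{28} - \frac{3551}{1836} = \left(-3340\right) \frac{1}{28} - \frac{3551}{1836} = - \frac{835}{7} - \frac{3551}{1836} = - \frac{1557917}{12852}$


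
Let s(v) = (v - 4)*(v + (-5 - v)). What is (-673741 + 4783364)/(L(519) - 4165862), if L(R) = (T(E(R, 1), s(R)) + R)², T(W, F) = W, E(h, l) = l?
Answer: -4109623/3895462 ≈ -1.0550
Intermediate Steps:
s(v) = 20 - 5*v (s(v) = (-4 + v)*(-5) = 20 - 5*v)
L(R) = (1 + R)²
(-673741 + 4783364)/(L(519) - 4165862) = (-673741 + 4783364)/((1 + 519)² - 4165862) = 4109623/(520² - 4165862) = 4109623/(270400 - 4165862) = 4109623/(-3895462) = 4109623*(-1/3895462) = -4109623/3895462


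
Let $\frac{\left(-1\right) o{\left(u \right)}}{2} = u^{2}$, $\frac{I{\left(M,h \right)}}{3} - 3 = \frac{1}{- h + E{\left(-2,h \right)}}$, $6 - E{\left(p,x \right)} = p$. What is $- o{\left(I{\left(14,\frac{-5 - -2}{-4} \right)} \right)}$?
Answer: $\frac{149058}{841} \approx 177.24$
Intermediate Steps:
$E{\left(p,x \right)} = 6 - p$
$I{\left(M,h \right)} = 9 + \frac{3}{8 - h}$ ($I{\left(M,h \right)} = 9 + \frac{3}{- h + \left(6 - -2\right)} = 9 + \frac{3}{- h + \left(6 + 2\right)} = 9 + \frac{3}{- h + 8} = 9 + \frac{3}{8 - h}$)
$o{\left(u \right)} = - 2 u^{2}$
$- o{\left(I{\left(14,\frac{-5 - -2}{-4} \right)} \right)} = - \left(-2\right) \left(\frac{3 \left(-25 + 3 \frac{-5 - -2}{-4}\right)}{-8 + \frac{-5 - -2}{-4}}\right)^{2} = - \left(-2\right) \left(\frac{3 \left(-25 + 3 \left(-5 + 2\right) \left(- \frac{1}{4}\right)\right)}{-8 + \left(-5 + 2\right) \left(- \frac{1}{4}\right)}\right)^{2} = - \left(-2\right) \left(\frac{3 \left(-25 + 3 \left(\left(-3\right) \left(- \frac{1}{4}\right)\right)\right)}{-8 - - \frac{3}{4}}\right)^{2} = - \left(-2\right) \left(\frac{3 \left(-25 + 3 \cdot \frac{3}{4}\right)}{-8 + \frac{3}{4}}\right)^{2} = - \left(-2\right) \left(\frac{3 \left(-25 + \frac{9}{4}\right)}{- \frac{29}{4}}\right)^{2} = - \left(-2\right) \left(3 \left(- \frac{4}{29}\right) \left(- \frac{91}{4}\right)\right)^{2} = - \left(-2\right) \left(\frac{273}{29}\right)^{2} = - \frac{\left(-2\right) 74529}{841} = \left(-1\right) \left(- \frac{149058}{841}\right) = \frac{149058}{841}$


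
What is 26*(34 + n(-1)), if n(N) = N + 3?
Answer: 936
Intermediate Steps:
n(N) = 3 + N
26*(34 + n(-1)) = 26*(34 + (3 - 1)) = 26*(34 + 2) = 26*36 = 936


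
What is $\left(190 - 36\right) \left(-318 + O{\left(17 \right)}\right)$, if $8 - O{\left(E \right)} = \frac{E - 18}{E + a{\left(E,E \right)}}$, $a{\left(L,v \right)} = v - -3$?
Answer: $- \frac{1766226}{37} \approx -47736.0$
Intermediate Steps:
$a{\left(L,v \right)} = 3 + v$ ($a{\left(L,v \right)} = v + 3 = 3 + v$)
$O{\left(E \right)} = 8 - \frac{-18 + E}{3 + 2 E}$ ($O{\left(E \right)} = 8 - \frac{E - 18}{E + \left(3 + E\right)} = 8 - \frac{-18 + E}{3 + 2 E}$)
$\left(190 - 36\right) \left(-318 + O{\left(17 \right)}\right) = \left(190 - 36\right) \left(-318 + \frac{3 \left(14 + 5 \cdot 17\right)}{3 + 2 \cdot 17}\right) = 154 \left(-318 + \frac{3 \left(14 + 85\right)}{3 + 34}\right) = 154 \left(-318 + 3 \cdot \frac{1}{37} \cdot 99\right) = 154 \left(-318 + \frac{297}{37}\right) = 154 \left(- \frac{11469}{37}\right) = - \frac{1766226}{37}$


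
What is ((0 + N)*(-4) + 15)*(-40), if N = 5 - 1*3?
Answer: -280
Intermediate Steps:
N = 2 (N = 5 - 3 = 2)
((0 + N)*(-4) + 15)*(-40) = ((0 + 2)*(-4) + 15)*(-40) = (2*(-4) + 15)*(-40) = (-8 + 15)*(-40) = 7*(-40) = -280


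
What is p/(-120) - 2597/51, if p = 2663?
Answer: -49717/680 ≈ -73.113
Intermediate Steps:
p/(-120) - 2597/51 = 2663/(-120) - 2597/51 = 2663*(-1/120) - 2597*1/51 = -2663/120 - 2597/51 = -49717/680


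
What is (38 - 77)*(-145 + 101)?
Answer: 1716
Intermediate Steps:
(38 - 77)*(-145 + 101) = -39*(-44) = 1716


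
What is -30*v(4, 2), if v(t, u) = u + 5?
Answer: -210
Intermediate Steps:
v(t, u) = 5 + u
-30*v(4, 2) = -30*(5 + 2) = -30*7 = -210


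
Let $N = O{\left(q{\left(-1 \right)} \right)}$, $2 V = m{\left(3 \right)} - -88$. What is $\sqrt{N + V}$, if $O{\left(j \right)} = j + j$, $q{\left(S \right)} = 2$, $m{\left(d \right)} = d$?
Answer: $\frac{3 \sqrt{22}}{2} \approx 7.0356$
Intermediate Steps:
$O{\left(j \right)} = 2 j$
$V = \frac{91}{2}$ ($V = \frac{3 - -88}{2} = \frac{3 + 88}{2} = \frac{1}{2} \cdot 91 = \frac{91}{2} \approx 45.5$)
$N = 4$ ($N = 2 \cdot 2 = 4$)
$\sqrt{N + V} = \sqrt{4 + \frac{91}{2}} = \sqrt{\frac{99}{2}} = \frac{3 \sqrt{22}}{2}$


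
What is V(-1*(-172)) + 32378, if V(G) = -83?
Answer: 32295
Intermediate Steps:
V(-1*(-172)) + 32378 = -83 + 32378 = 32295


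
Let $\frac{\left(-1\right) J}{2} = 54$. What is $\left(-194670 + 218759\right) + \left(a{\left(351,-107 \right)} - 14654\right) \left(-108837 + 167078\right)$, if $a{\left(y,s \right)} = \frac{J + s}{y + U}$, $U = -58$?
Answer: $- \frac{250070302640}{293} \approx -8.5348 \cdot 10^{8}$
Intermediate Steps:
$J = -108$ ($J = \left(-2\right) 54 = -108$)
$a{\left(y,s \right)} = \frac{-108 + s}{-58 + y}$ ($a{\left(y,s \right)} = \frac{-108 + s}{y - 58} = \frac{-108 + s}{-58 + y}$)
$\left(-194670 + 218759\right) + \left(a{\left(351,-107 \right)} - 14654\right) \left(-108837 + 167078\right) = \left(-194670 + 218759\right) + \left(\frac{-108 - 107}{-58 + 351} - 14654\right) \left(-108837 + 167078\right) = 24089 + \left(\frac{1}{293} \left(-215\right) - 14654\right) 58241 = 24089 + \left(- \frac{215}{293} - 14654\right) 58241 = 24089 - \frac{250077360717}{293} = - \frac{250070302640}{293}$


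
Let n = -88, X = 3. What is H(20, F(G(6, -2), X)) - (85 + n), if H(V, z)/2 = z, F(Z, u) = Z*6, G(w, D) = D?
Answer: -21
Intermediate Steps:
F(Z, u) = 6*Z
H(V, z) = 2*z
H(20, F(G(6, -2), X)) - (85 + n) = 2*(6*(-2)) - (85 - 88) = 2*(-12) - 1*(-3) = -24 + 3 = -21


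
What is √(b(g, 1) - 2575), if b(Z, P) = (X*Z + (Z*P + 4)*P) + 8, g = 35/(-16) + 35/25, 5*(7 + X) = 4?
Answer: I*√1023562/20 ≈ 50.586*I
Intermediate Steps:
X = -31/5 (X = -7 + (⅕)*4 = -7 + ⅘ = -31/5 ≈ -6.2000)
g = -63/80 (g = 35*(-1/16) + 35*(1/25) = -35/16 + 7/5 = -63/80 ≈ -0.78750)
b(Z, P) = 8 - 31*Z/5 + P*(4 + P*Z) (b(Z, P) = (-31*Z/5 + (Z*P + 4)*P) + 8 = (-31*Z/5 + (P*Z + 4)*P) + 8 = (-31*Z/5 + (4 + P*Z)*P) + 8 = (-31*Z/5 + P*(4 + P*Z)) + 8 = 8 - 31*Z/5 + P*(4 + P*Z))
√(b(g, 1) - 2575) = √((8 + 4*1 - 31/5*(-63/80) - 63/80*1²) - 2575) = √((8 + 4 + 1953/400 - 63/80*1) - 2575) = √((8 + 4 + 1953/400 - 63/80) - 2575) = √(3219/200 - 2575) = √(-511781/200) = I*√1023562/20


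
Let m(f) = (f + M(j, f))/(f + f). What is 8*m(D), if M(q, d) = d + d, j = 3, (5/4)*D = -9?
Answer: 12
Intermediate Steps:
D = -36/5 (D = (4/5)*(-9) = -36/5 ≈ -7.2000)
M(q, d) = 2*d
m(f) = 3/2 (m(f) = (f + 2*f)/(f + f) = (3*f)/((2*f)) = (3*f)*(1/(2*f)) = 3/2)
8*m(D) = 8*(3/2) = 12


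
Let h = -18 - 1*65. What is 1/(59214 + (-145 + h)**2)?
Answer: 1/111198 ≈ 8.9930e-6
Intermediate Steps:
h = -83 (h = -18 - 65 = -83)
1/(59214 + (-145 + h)**2) = 1/(59214 + (-145 - 83)**2) = 1/(59214 + (-228)**2) = 1/(59214 + 51984) = 1/111198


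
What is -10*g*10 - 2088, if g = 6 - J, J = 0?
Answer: -2688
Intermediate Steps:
g = 6 (g = 6 - 1*0 = 6 + 0 = 6)
-10*g*10 - 2088 = -10*6*10 - 2088 = -60*10 - 2088 = -600 - 2088 = -2688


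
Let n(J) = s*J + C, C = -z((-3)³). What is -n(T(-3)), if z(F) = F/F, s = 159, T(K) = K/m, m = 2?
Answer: 479/2 ≈ 239.50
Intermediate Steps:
T(K) = K/2
z(F) = 1
C = -1 (C = -1*1 = -1)
n(J) = -1 + 159*J (n(J) = 159*J - 1 = -1 + 159*J)
-n(T(-3)) = -(-1 + 159*((½)*(-3))) = -(-1 + 159*(-3/2)) = -(-1 - 477/2) = -1*(-479/2) = 479/2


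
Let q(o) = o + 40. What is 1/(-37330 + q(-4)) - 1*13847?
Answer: -516410019/37294 ≈ -13847.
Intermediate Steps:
q(o) = 40 + o
1/(-37330 + q(-4)) - 1*13847 = 1/(-37330 + (40 - 4)) - 1*13847 = 1/(-37330 + 36) - 13847 = 1/(-37294) - 13847 = -1/37294 - 13847 = -516410019/37294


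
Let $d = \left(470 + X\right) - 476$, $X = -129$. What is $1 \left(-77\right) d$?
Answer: $10395$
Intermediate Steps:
$d = -135$ ($d = \left(470 - 129\right) - 476 = 341 - 476 = -135$)
$1 \left(-77\right) d = 1 \left(-77\right) \left(-135\right) = \left(-77\right) \left(-135\right) = 10395$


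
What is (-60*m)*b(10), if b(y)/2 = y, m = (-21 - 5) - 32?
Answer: 69600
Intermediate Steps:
m = -58 (m = -26 - 32 = -58)
b(y) = 2*y
(-60*m)*b(10) = (-60*(-58))*(2*10) = 3480*20 = 69600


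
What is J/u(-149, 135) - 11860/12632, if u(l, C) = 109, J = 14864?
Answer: 46617327/344222 ≈ 135.43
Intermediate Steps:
J/u(-149, 135) - 11860/12632 = 14864/109 - 11860/12632 = 14864*(1/109) - 11860*1/12632 = 14864/109 - 2965/3158 = 46617327/344222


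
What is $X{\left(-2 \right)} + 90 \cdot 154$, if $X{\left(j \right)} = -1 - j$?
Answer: $13861$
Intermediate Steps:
$X{\left(-2 \right)} + 90 \cdot 154 = \left(-1 - -2\right) + 90 \cdot 154 = \left(-1 + 2\right) + 13860 = 1 + 13860 = 13861$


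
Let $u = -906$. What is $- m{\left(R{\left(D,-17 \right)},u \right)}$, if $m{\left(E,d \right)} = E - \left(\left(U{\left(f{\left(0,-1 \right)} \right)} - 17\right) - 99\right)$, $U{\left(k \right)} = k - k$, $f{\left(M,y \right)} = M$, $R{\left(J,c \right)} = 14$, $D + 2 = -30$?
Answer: $-130$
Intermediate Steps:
$D = -32$ ($D = -2 - 30 = -32$)
$U{\left(k \right)} = 0$
$m{\left(E,d \right)} = 116 + E$ ($m{\left(E,d \right)} = E - \left(\left(0 - 17\right) - 99\right) = E - \left(-17 - 99\right) = E - -116 = E + 116 = 116 + E$)
$- m{\left(R{\left(D,-17 \right)},u \right)} = - (116 + 14) = \left(-1\right) 130 = -130$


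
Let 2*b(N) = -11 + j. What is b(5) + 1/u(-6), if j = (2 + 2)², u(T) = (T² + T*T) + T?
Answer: 83/33 ≈ 2.5152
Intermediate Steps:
u(T) = T + 2*T² (u(T) = (T² + T²) + T = 2*T² + T = T + 2*T²)
j = 16 (j = 4² = 16)
b(N) = 5/2 (b(N) = (-11 + 16)/2 = (½)*5 = 5/2)
b(5) + 1/u(-6) = 5/2 + 1/(-6*(1 + 2*(-6))) = 5/2 + 1/(-6*(1 - 12)) = 5/2 + 1/(-6*(-11)) = 5/2 + 1/66 = 83/33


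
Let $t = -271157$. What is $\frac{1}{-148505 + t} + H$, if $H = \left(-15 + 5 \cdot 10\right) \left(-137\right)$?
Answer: $- \frac{2012279291}{419662} \approx -4795.0$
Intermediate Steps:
$H = -4795$ ($H = \left(-15 + 50\right) \left(-137\right) = 35 \left(-137\right) = -4795$)
$\frac{1}{-148505 + t} + H = \frac{1}{-148505 - 271157} - 4795 = \frac{1}{-419662} - 4795 = - \frac{1}{419662} - 4795 = - \frac{2012279291}{419662}$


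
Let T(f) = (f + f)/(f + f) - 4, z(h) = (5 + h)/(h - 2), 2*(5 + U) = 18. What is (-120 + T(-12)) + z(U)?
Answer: -237/2 ≈ -118.50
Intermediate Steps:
U = 4 (U = -5 + (1/2)*18 = -5 + 9 = 4)
z(h) = (5 + h)/(-2 + h)
T(f) = -3 (T(f) = (2*f)/((2*f)) - 4 = (2*f)*(1/(2*f)) - 4 = 1 - 4 = -3)
(-120 + T(-12)) + z(U) = (-120 - 3) + (5 + 4)/(-2 + 4) = -123 + 9/2 = -237/2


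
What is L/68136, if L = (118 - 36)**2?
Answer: 1681/17034 ≈ 0.098685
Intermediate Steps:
L = 6724 (L = 82**2 = 6724)
L/68136 = 6724/68136 = 6724*(1/68136) = 1681/17034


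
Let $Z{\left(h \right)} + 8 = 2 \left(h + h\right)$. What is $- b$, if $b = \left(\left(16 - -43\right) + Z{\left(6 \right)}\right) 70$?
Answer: $-5250$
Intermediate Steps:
$Z{\left(h \right)} = -8 + 4 h$ ($Z{\left(h \right)} = -8 + 2 \left(h + h\right) = -8 + 2 \cdot 2 h = -8 + 4 h$)
$b = 5250$ ($b = \left(\left(16 - -43\right) + \left(-8 + 4 \cdot 6\right)\right) 70 = \left(\left(16 + 43\right) + \left(-8 + 24\right)\right) 70 = \left(59 + 16\right) 70 = 75 \cdot 70 = 5250$)
$- b = \left(-1\right) 5250 = -5250$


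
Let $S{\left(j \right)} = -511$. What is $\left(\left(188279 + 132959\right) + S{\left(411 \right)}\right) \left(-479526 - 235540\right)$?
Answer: $-229340972982$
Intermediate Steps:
$\left(\left(188279 + 132959\right) + S{\left(411 \right)}\right) \left(-479526 - 235540\right) = \left(\left(188279 + 132959\right) - 511\right) \left(-479526 - 235540\right) = \left(321238 - 511\right) \left(-715066\right) = 320727 \left(-715066\right) = -229340972982$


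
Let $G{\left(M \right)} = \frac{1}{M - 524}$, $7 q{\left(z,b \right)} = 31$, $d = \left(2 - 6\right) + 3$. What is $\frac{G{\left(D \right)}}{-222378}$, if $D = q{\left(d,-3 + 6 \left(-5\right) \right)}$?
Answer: $\frac{7}{808788786} \approx 8.6549 \cdot 10^{-9}$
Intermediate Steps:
$d = -1$ ($d = -4 + 3 = -1$)
$q{\left(z,b \right)} = \frac{31}{7}$ ($q{\left(z,b \right)} = \frac{1}{7} \cdot 31 = \frac{31}{7}$)
$D = \frac{31}{7} \approx 4.4286$
$G{\left(M \right)} = \frac{1}{-524 + M}$
$\frac{G{\left(D \right)}}{-222378} = \frac{1}{\left(-524 + \frac{31}{7}\right) \left(-222378\right)} = \frac{1}{- \frac{3637}{7}} \left(- \frac{1}{222378}\right) = \left(- \frac{7}{3637}\right) \left(- \frac{1}{222378}\right) = \frac{7}{808788786}$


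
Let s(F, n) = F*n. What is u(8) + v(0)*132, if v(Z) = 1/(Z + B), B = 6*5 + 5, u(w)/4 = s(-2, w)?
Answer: -2108/35 ≈ -60.229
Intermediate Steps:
u(w) = -8*w (u(w) = 4*(-2*w) = -8*w)
B = 35 (B = 30 + 5 = 35)
v(Z) = 1/(35 + Z) (v(Z) = 1/(Z + 35) = 1/(35 + Z))
u(8) + v(0)*132 = -8*8 + 132/(35 + 0) = -64 + 132/35 = -2108/35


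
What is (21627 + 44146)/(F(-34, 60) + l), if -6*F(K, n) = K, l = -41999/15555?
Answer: 341033005/15382 ≈ 22171.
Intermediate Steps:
l = -41999/15555 (l = -41999*1/15555 = -41999/15555 ≈ -2.7000)
F(K, n) = -K/6
(21627 + 44146)/(F(-34, 60) + l) = (21627 + 44146)/(-⅙*(-34) - 41999/15555) = 65773/(17/3 - 41999/15555) = 65773/(15382/5185) = 65773*(5185/15382) = 341033005/15382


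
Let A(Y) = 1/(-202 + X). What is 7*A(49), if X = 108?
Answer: -7/94 ≈ -0.074468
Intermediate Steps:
A(Y) = -1/94 (A(Y) = 1/(-202 + 108) = 1/(-94) = -1/94)
7*A(49) = 7*(-1/94) = -7/94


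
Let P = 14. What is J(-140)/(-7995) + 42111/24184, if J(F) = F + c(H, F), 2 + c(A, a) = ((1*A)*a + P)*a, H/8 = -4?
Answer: 15555717013/193351080 ≈ 80.453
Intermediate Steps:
H = -32 (H = 8*(-4) = -32)
c(A, a) = -2 + a*(14 + A*a) (c(A, a) = -2 + ((1*A)*a + 14)*a = -2 + (A*a + 14)*a = -2 + (14 + A*a)*a = -2 + a*(14 + A*a))
J(F) = -2 - 32*F² + 15*F (J(F) = F + (-2 + 14*F - 32*F²) = F + (-2 - 32*F² + 14*F) = -2 - 32*F² + 15*F)
J(-140)/(-7995) + 42111/24184 = (-2 - 32*(-140)² + 15*(-140))/(-7995) + 42111/24184 = (-2 - 32*19600 - 2100)*(-1/7995) + 42111*(1/24184) = (-2 - 627200 - 2100)*(-1/7995) + 42111/24184 = -629302*(-1/7995) + 42111/24184 = 629302/7995 + 42111/24184 = 15555717013/193351080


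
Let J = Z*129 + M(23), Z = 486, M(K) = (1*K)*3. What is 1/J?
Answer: 1/62763 ≈ 1.5933e-5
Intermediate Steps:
M(K) = 3*K (M(K) = K*3 = 3*K)
J = 62763 (J = 486*129 + 3*23 = 62694 + 69 = 62763)
1/J = 1/62763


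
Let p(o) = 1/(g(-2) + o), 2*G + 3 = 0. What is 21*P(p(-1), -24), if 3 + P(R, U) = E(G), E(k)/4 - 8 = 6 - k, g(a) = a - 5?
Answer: 1239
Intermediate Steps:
G = -3/2 (G = -3/2 + (1/2)*0 = -3/2 + 0 = -3/2 ≈ -1.5000)
g(a) = -5 + a
E(k) = 56 - 4*k (E(k) = 32 + 4*(6 - k) = 32 + (24 - 4*k) = 56 - 4*k)
p(o) = 1/(-7 + o) (p(o) = 1/((-5 - 2) + o) = 1/(-7 + o))
P(R, U) = 59 (P(R, U) = -3 + (56 - 4*(-3/2)) = -3 + (56 + 6) = -3 + 62 = 59)
21*P(p(-1), -24) = 21*59 = 1239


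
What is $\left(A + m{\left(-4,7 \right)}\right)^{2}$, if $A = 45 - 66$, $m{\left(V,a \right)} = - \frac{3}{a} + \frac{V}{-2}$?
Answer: $\frac{18496}{49} \approx 377.47$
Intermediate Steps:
$m{\left(V,a \right)} = - \frac{3}{a} - \frac{V}{2}$ ($m{\left(V,a \right)} = - \frac{3}{a} + V \left(- \frac{1}{2}\right) = - \frac{3}{a} - \frac{V}{2}$)
$A = -21$ ($A = 45 - 66 = -21$)
$\left(A + m{\left(-4,7 \right)}\right)^{2} = \left(-21 - \left(-2 + \frac{3}{7}\right)\right)^{2} = \left(-21 + \left(\left(-3\right) \frac{1}{7} + 2\right)\right)^{2} = \left(-21 + \left(- \frac{3}{7} + 2\right)\right)^{2} = \left(-21 + \frac{11}{7}\right)^{2} = \left(- \frac{136}{7}\right)^{2} = \frac{18496}{49}$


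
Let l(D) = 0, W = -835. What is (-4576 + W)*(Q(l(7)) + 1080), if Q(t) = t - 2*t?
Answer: -5843880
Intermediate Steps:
Q(t) = -t
(-4576 + W)*(Q(l(7)) + 1080) = (-4576 - 835)*(-1*0 + 1080) = -5411*(0 + 1080) = -5411*1080 = -5843880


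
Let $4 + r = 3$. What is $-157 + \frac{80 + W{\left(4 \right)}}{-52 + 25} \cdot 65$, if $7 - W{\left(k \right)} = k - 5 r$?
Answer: $- \frac{3103}{9} \approx -344.78$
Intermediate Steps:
$r = -1$ ($r = -4 + 3 = -1$)
$W{\left(k \right)} = 2 - k$ ($W{\left(k \right)} = 7 - \left(k - -5\right) = 7 - \left(k + 5\right) = 7 - \left(5 + k\right) = 2 - k$)
$-157 + \frac{80 + W{\left(4 \right)}}{-52 + 25} \cdot 65 = -157 + \frac{80 + \left(2 - 4\right)}{-52 + 25} \cdot 65 = -157 + \frac{80 + \left(2 - 4\right)}{-27} \cdot 65 = -157 + \left(80 - 2\right) \left(- \frac{1}{27}\right) 65 = -157 + 78 \left(- \frac{1}{27}\right) 65 = -157 - \frac{1690}{9} = - \frac{3103}{9}$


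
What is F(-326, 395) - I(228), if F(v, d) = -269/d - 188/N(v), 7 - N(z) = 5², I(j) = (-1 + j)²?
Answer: -183150886/3555 ≈ -51519.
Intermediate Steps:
N(z) = -18 (N(z) = 7 - 1*5² = 7 - 1*25 = 7 - 25 = -18)
F(v, d) = 94/9 - 269/d (F(v, d) = -269/d - 188/(-18) = -269/d - 188*(-1/18) = -269/d + 94/9 = 94/9 - 269/d)
F(-326, 395) - I(228) = (94/9 - 269/395) - (-1 + 228)² = (94/9 - 269*1/395) - 1*227² = (94/9 - 269/395) - 1*51529 = 34709/3555 - 51529 = -183150886/3555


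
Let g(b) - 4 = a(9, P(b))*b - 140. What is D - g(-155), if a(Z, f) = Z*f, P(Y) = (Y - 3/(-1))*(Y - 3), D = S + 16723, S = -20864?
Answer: 33498315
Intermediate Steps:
D = -4141 (D = -20864 + 16723 = -4141)
P(Y) = (-3 + Y)*(3 + Y) (P(Y) = (Y - 3*(-1))*(-3 + Y) = (Y + 3)*(-3 + Y) = (3 + Y)*(-3 + Y) = (-3 + Y)*(3 + Y))
g(b) = -136 + b*(-81 + 9*b²) (g(b) = 4 + ((9*(-9 + b²))*b - 140) = 4 + ((-81 + 9*b²)*b - 140) = 4 + (b*(-81 + 9*b²) - 140) = 4 + (-140 + b*(-81 + 9*b²)) = -136 + b*(-81 + 9*b²))
D - g(-155) = -4141 - (-136 + 9*(-155)*(-9 + (-155)²)) = -4141 - (-136 + 9*(-155)*(-9 + 24025)) = -4141 - (-136 + 9*(-155)*24016) = -4141 - (-136 - 33502320) = -4141 - 1*(-33502456) = -4141 + 33502456 = 33498315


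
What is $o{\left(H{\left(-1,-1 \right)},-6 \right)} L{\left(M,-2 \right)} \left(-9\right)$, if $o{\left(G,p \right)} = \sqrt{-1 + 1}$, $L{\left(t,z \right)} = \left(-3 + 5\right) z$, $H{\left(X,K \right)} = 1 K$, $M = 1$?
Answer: $0$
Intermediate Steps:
$H{\left(X,K \right)} = K$
$L{\left(t,z \right)} = 2 z$
$o{\left(G,p \right)} = 0$ ($o{\left(G,p \right)} = \sqrt{0} = 0$)
$o{\left(H{\left(-1,-1 \right)},-6 \right)} L{\left(M,-2 \right)} \left(-9\right) = 0 \cdot 2 \left(-2\right) \left(-9\right) = 0 \left(-4\right) \left(-9\right) = 0 \left(-9\right) = 0$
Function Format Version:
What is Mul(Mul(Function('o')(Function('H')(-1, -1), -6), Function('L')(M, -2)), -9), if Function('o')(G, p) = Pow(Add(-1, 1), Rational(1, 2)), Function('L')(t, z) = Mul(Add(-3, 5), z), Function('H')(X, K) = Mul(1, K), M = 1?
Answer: 0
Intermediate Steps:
Function('H')(X, K) = K
Function('L')(t, z) = Mul(2, z)
Function('o')(G, p) = 0 (Function('o')(G, p) = Pow(0, Rational(1, 2)) = 0)
Mul(Mul(Function('o')(Function('H')(-1, -1), -6), Function('L')(M, -2)), -9) = Mul(Mul(0, Mul(2, -2)), -9) = Mul(Mul(0, -4), -9) = Mul(0, -9) = 0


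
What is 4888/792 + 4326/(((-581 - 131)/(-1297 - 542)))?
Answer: 394015459/35244 ≈ 11180.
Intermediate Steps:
4888/792 + 4326/(((-581 - 131)/(-1297 - 542))) = 4888*(1/792) + 4326/((-712/(-1839))) = 611/99 + 4326/((-712*(-1/1839))) = 611/99 + 4326/(712/1839) = 611/99 + 4326*(1839/712) = 611/99 + 3977757/356 = 394015459/35244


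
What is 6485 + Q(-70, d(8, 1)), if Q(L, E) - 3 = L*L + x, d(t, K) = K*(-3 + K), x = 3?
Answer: 11391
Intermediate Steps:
Q(L, E) = 6 + L² (Q(L, E) = 3 + (L*L + 3) = 3 + (L² + 3) = 3 + (3 + L²) = 6 + L²)
6485 + Q(-70, d(8, 1)) = 6485 + (6 + (-70)²) = 6485 + (6 + 4900) = 6485 + 4906 = 11391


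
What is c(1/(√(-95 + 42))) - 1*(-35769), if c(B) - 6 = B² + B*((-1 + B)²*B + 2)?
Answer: 100491870/2809 - 108*I*√53/2809 ≈ 35775.0 - 0.2799*I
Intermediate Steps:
c(B) = 6 + B² + B*(2 + B*(-1 + B)²) (c(B) = 6 + (B² + B*((-1 + B)²*B + 2)) = 6 + (B² + B*(B*(-1 + B)² + 2)) = 6 + (B² + B*(2 + B*(-1 + B)²)) = 6 + B² + B*(2 + B*(-1 + B)²))
c(1/(√(-95 + 42))) - 1*(-35769) = (6 + (1/(√(-95 + 42)))² + 2/(√(-95 + 42)) + (1/(√(-95 + 42)))²*(-1 + 1/(√(-95 + 42)))²) - 1*(-35769) = (6 + (1/(√(-53)))² + 2/(√(-53)) + (1/(√(-53)))²*(-1 + 1/(√(-53)))²) + 35769 = (6 + (1/(I*√53))² + 2/((I*√53)) + (1/(I*√53))²*(-1 + 1/(I*√53))²) + 35769 = (6 + (-I*√53/53)² + 2*(-I*√53/53) + (-I*√53/53)²*(-1 - I*√53/53)²) + 35769 = (6 - 1/53 - 2*I*√53/53 - (-1 - I*√53/53)²/53) + 35769 = (317/53 - (-1 - I*√53/53)²/53 - 2*I*√53/53) + 35769 = 1896074/53 - (-1 - I*√53/53)²/53 - 2*I*√53/53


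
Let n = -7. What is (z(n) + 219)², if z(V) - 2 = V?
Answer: 45796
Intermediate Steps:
z(V) = 2 + V
(z(n) + 219)² = ((2 - 7) + 219)² = (-5 + 219)² = 214² = 45796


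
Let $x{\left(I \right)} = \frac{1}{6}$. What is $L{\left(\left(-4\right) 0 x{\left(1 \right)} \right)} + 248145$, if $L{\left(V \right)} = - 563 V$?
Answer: $248145$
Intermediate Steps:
$x{\left(I \right)} = \frac{1}{6}$
$L{\left(\left(-4\right) 0 x{\left(1 \right)} \right)} + 248145 = - 563 \left(-4\right) 0 \cdot \frac{1}{6} + 248145 = - 563 \cdot 0 \cdot \frac{1}{6} + 248145 = \left(-563\right) 0 + 248145 = 0 + 248145 = 248145$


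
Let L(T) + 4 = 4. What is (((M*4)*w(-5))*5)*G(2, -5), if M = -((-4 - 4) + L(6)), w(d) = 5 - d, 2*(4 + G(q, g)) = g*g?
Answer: 13600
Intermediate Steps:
L(T) = 0 (L(T) = -4 + 4 = 0)
G(q, g) = -4 + g**2/2 (G(q, g) = -4 + (g*g)/2 = -4 + g**2/2)
M = 8 (M = -((-4 - 4) + 0) = -(-8 + 0) = -1*(-8) = 8)
(((M*4)*w(-5))*5)*G(2, -5) = (((8*4)*(5 - 1*(-5)))*5)*(-4 + (1/2)*(-5)**2) = ((32*(5 + 5))*5)*(-4 + (1/2)*25) = ((32*10)*5)*(-4 + 25/2) = (320*5)*(17/2) = 1600*(17/2) = 13600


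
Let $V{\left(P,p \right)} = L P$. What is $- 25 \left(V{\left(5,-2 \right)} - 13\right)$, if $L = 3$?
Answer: $-50$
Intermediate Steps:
$V{\left(P,p \right)} = 3 P$
$- 25 \left(V{\left(5,-2 \right)} - 13\right) = - 25 \left(3 \cdot 5 - 13\right) = - 25 \left(15 - 13\right) = \left(-25\right) 2 = -50$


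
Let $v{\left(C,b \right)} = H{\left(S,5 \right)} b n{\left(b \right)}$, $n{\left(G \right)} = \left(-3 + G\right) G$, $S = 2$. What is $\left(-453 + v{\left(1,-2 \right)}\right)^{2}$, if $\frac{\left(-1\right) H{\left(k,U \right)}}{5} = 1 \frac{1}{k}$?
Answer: $162409$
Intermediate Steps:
$n{\left(G \right)} = G \left(-3 + G\right)$
$H{\left(k,U \right)} = - \frac{5}{k}$ ($H{\left(k,U \right)} = - 5 \cdot 1 \frac{1}{k} = - \frac{5}{k}$)
$v{\left(C,b \right)} = - \frac{5 b^{2} \left(-3 + b\right)}{2}$ ($v{\left(C,b \right)} = - \frac{5}{2} b b \left(-3 + b\right) = \left(-5\right) \frac{1}{2} b b \left(-3 + b\right) = - \frac{5 b}{2} b \left(-3 + b\right) = - \frac{5 b^{2} \left(-3 + b\right)}{2}$)
$\left(-453 + v{\left(1,-2 \right)}\right)^{2} = \left(-453 + \frac{5 \left(-2\right)^{2} \left(3 - -2\right)}{2}\right)^{2} = \left(-453 + \frac{5}{2} \cdot 4 \left(3 + 2\right)\right)^{2} = \left(-453 + \frac{5}{2} \cdot 4 \cdot 5\right)^{2} = \left(-453 + 50\right)^{2} = \left(-403\right)^{2} = 162409$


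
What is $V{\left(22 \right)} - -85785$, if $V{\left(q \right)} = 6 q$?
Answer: $85917$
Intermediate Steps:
$V{\left(22 \right)} - -85785 = 6 \cdot 22 - -85785 = 132 + 85785 = 85917$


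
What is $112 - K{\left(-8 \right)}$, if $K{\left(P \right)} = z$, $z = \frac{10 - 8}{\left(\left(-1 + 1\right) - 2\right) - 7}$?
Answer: $\frac{1010}{9} \approx 112.22$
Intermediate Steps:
$z = - \frac{2}{9}$ ($z = \frac{2}{\left(0 - 2\right) - 7} = \frac{2}{-2 - 7} = \frac{2}{-9} = 2 \left(- \frac{1}{9}\right) = - \frac{2}{9} \approx -0.22222$)
$K{\left(P \right)} = - \frac{2}{9}$
$112 - K{\left(-8 \right)} = 112 - - \frac{2}{9} = 112 + \frac{2}{9} = \frac{1010}{9}$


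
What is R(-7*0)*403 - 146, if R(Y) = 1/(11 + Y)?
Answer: -1203/11 ≈ -109.36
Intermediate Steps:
R(-7*0)*403 - 146 = 403/(11 - 7*0) - 146 = 403/(11 + 0) - 146 = 403/11 - 146 = -1203/11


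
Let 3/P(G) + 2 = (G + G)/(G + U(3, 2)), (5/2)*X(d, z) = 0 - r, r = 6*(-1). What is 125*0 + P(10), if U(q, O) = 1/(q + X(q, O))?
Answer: -165/2 ≈ -82.500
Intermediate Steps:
r = -6
X(d, z) = 12/5 (X(d, z) = 2*(0 - 1*(-6))/5 = 2*(0 + 6)/5 = (2/5)*6 = 12/5)
U(q, O) = 1/(12/5 + q) (U(q, O) = 1/(q + 12/5) = 1/(12/5 + q))
P(G) = 3/(-2 + 2*G/(5/27 + G)) (P(G) = 3/(-2 + (G + G)/(G + 5/(12 + 5*3))) = 3/(-2 + (2*G)/(G + 5/(12 + 15))) = 3/(-2 + (2*G)/(G + 5/27)) = 3/(-2 + (2*G)/(5/27 + G)) = 3/(-2 + 2*G/(5/27 + G)))
125*0 + P(10) = 125*0 + (-3/2 - 81/10*10) = 0 + (-3/2 - 81) = 0 - 165/2 = -165/2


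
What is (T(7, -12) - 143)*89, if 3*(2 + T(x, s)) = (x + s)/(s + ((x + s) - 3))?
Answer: -154771/12 ≈ -12898.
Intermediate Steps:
T(x, s) = -2 + (s + x)/(3*(-3 + x + 2*s)) (T(x, s) = -2 + ((x + s)/(s + ((x + s) - 3)))/3 = -2 + ((s + x)/(s + ((s + x) - 3)))/3 = -2 + ((s + x)/(s + (-3 + s + x)))/3 = -2 + ((s + x)/(-3 + x + 2*s))/3 = -2 + (s + x)/(3*(-3 + x + 2*s)))
(T(7, -12) - 143)*89 = ((18 - 11*(-12) - 5*7)/(3*(-3 + 7 + 2*(-12))) - 143)*89 = ((18 + 132 - 35)/(3*(-3 + 7 - 24)) - 143)*89 = ((⅓)*115/(-20) - 143)*89 = ((⅓)*(-1/20)*115 - 143)*89 = (-23/12 - 143)*89 = -1739/12*89 = -154771/12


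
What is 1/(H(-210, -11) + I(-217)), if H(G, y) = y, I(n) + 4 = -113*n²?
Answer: -1/5321072 ≈ -1.8793e-7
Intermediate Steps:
I(n) = -4 - 113*n²
1/(H(-210, -11) + I(-217)) = 1/(-11 + (-4 - 113*(-217)²)) = 1/(-11 + (-4 - 113*47089)) = 1/(-11 + (-4 - 5321057)) = 1/(-11 - 5321061) = 1/(-5321072) = -1/5321072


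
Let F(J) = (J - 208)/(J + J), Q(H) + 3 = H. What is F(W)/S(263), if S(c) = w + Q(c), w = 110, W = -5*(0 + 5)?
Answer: 233/18500 ≈ 0.012595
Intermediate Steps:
Q(H) = -3 + H
W = -25 (W = -5*5 = -25)
F(J) = (-208 + J)/(2*J) (F(J) = (-208 + J)/((2*J)) = (-208 + J)*(1/(2*J)) = (-208 + J)/(2*J))
S(c) = 107 + c (S(c) = 110 + (-3 + c) = 107 + c)
F(W)/S(263) = ((½)*(-208 - 25)/(-25))/(107 + 263) = ((½)*(-1/25)*(-233))/370 = (233/50)*(1/370) = 233/18500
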